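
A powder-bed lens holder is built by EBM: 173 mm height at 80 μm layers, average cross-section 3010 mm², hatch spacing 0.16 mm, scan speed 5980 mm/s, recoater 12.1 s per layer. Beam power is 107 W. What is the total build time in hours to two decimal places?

9.16 hours

Number of layers: 173 / 0.08 → 2163 (rounded up).
Scan path per layer = 3010 / 0.16, so 18812.5 mm.
Per-layer scan time = 18812.5 / 5980, so 3.1459 s.
Per-layer time = 3.1459 + 12.1 = 15.2459 s.
Build time = 2163 × 15.2459 = 32976.8817 s = 9.16 hours.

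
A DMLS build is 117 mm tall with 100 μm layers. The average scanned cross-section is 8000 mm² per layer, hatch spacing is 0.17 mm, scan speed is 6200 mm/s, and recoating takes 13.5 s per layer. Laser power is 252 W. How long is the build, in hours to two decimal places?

Layer count = ceil(117 / 0.1) = 1170.
Per-layer scan distance = 8000 / 0.17, so 47058.8 mm.
Per-layer scan time = 47058.8 / 6200, so 7.5901 s.
Layer cycle: 7.5901 + 13.5 → 21.0901 s.
1170 layers × 21.0901 s/layer = 24675.417 s, i.e. 6.85 hours.

6.85 hours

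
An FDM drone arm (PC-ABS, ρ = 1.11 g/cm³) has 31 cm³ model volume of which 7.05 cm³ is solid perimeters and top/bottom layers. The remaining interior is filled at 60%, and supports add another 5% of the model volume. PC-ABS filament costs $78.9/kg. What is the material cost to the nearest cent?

$2.01

Infill region = 31 − 7.05 = 23.95 cm³.
Infill deposited = 0.60 × 23.95 = 14.37 cm³.
Support = 0.05 × 31, so 1.55 cm³.
Total extruded = 7.05 + 14.37 + 1.55, so 22.97 cm³.
Mass = 22.97 × 1.11, so 25.4967 g.
At $78.9/kg: 25.4967/1000 × 78.9 = $2.01.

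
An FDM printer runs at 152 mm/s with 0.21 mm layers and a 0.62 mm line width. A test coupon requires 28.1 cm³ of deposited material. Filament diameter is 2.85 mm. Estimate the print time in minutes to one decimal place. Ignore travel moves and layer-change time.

Line area: 0.21 × 0.62 → 0.1302 mm².
Total extruded path = 28100/0.1302 = 215821.8 mm.
Print-move time: 215821.8 / 152 → 1419.9 s.
Converting: 1419.9 s = 23.7 minutes.

23.7 minutes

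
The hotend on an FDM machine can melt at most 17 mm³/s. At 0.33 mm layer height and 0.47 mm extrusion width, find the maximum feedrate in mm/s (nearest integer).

Bead cross-section = 0.33 × 0.47 = 0.1551 mm².
v_max = Q/A = 17/0.1551 = 109.61 mm/s → 110 mm/s.

110 mm/s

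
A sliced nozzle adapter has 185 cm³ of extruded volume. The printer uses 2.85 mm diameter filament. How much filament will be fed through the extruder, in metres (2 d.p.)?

29.00 m

Filament cross-section = π × (2.85/2)² = 6.3794 mm².
Length = 185 cm³ / 6.3794 mm² = 185000 / 6.3794 = 28999.59 mm = 29.00 m.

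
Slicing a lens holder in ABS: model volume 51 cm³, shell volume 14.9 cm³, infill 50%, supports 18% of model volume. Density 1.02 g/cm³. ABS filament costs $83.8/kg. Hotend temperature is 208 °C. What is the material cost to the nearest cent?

$3.60

Interior volume: 51 − 14.9 → 36.1 cm³.
Deposited infill = 0.50 × 36.1, so 18.05 cm³.
Support: 0.18 × 51 → 9.18 cm³.
Deposited volume: 14.9 + 18.05 + 9.18 → 42.13 cm³.
Mass: 42.13 × 1.02 → 42.9726 g.
Cost = 42.9726 g / 1000 × $83.8/kg = $3.60.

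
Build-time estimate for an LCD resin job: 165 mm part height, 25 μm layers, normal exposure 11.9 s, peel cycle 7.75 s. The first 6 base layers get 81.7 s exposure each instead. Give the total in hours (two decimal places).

Layers = ⌈165/0.025⌉ = 6600.
Bottom layers = 6 × (81.7 + 7.75) = 536.7 s.
Regular layers = 6594 × (11.9 + 7.75), so 129572.1 s.
Sum: 536.7 + 129572.1 = 130108.8 s → 36.14 hours.

36.14 hours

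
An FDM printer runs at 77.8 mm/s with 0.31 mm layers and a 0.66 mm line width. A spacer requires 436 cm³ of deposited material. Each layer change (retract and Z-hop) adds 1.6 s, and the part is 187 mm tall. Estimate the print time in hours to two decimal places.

7.88 hours

Extrusion cross-section = 0.31 × 0.66, so 0.2046 mm².
Path length: 436000 mm³ / 0.2046 mm² → 2130987.3 mm.
Extrusion time = 2130987.3 / 77.8 = 27390.6 s.
Layers = ⌈187/0.31⌉ = 604.
Layer-change overhead: 604 × 1.6 → 966.4 s.
Altogether 27390.6 + 966.4 = 28357 s, i.e. 7.88 hours.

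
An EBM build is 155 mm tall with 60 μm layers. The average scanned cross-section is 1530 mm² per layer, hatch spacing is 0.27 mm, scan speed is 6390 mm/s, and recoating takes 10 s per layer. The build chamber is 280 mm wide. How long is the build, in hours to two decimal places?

Number of layers: 155 / 0.06 → 2584 (rounded up).
Scan path per layer = 1530 / 0.27 = 5666.7 mm.
Scan time per layer = 5666.7 / 6390 = 0.8868 s.
Time per layer: 0.8868 + 10 → 10.8868 s.
Total: 2584 × 10.8868 s = 28131.4912 s → 7.81 hours.

7.81 hours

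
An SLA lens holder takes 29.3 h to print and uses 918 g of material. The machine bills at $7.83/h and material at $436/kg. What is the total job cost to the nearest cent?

$629.67

Time charge = 7.83 × 29.3, so $229.419.
Material cost = 436 × 918/1000, so $400.248.
Job cost: 229.419 + 400.248 = 629.667 ≈ $629.67.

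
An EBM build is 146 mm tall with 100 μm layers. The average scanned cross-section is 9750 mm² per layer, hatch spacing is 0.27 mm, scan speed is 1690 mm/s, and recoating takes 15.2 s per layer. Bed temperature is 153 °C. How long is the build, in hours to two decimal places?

14.83 hours

Layers = ⌈146/0.1⌉ = 1460.
Hatch length per layer = 9750 / 0.27 = 36111.1 mm.
Per-layer scan time: 36111.1 / 1690 → 21.3675 s.
Per-layer time = 21.3675 + 15.2, so 36.5675 s.
1460 layers × 36.5675 s/layer = 53388.55 s, i.e. 14.83 hours.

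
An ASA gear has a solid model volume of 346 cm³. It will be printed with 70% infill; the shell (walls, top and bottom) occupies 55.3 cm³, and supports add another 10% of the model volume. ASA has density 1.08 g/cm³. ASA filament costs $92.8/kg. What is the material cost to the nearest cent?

Interior volume = 346 − 55.3 = 290.7 cm³.
Infill deposited: 0.70 × 290.7 → 203.49 cm³.
Support = 0.10 × 346, so 34.6 cm³.
Deposited volume: 55.3 + 203.49 + 34.6 → 293.39 cm³.
Mass: 293.39 × 1.08 → 316.8612 g.
Cost = 316.8612 g / 1000 × $92.8/kg = $29.40.

$29.40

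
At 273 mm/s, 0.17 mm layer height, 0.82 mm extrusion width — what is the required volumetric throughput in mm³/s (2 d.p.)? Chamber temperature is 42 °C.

A = 0.17 × 0.82 = 0.1394 mm².
Volumetric flow = 273 × 0.1394 = 38.06 mm³/s.

38.06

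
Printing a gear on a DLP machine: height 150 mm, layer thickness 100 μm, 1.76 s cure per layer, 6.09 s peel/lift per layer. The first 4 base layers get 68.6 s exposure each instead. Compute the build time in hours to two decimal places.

Number of layers: 150 / 0.1 → 1500 (rounded up).
Base layers: 4 × (68.6 + 6.09) → 298.76 s.
Regular layers = 1496 × (1.76 + 6.09) = 11743.6 s.
Total = 298.76 + 11743.6 = 12042.36 s = 3.35 hours.

3.35 hours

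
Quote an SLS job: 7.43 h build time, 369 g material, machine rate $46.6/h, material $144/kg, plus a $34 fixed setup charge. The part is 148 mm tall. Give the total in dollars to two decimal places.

Time charge = 46.6 × 7.43 = $346.238.
Material charge = 144 × 369/1000 = $53.136.
Adding setup: 346.238 + 53.136 + 34 → 433.374 ≈ $433.37.

$433.37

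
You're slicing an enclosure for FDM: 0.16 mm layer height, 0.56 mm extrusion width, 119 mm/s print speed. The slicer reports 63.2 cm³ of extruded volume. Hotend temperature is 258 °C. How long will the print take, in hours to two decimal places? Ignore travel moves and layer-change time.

Bead cross-section: 0.16 × 0.56 → 0.0896 mm².
Toolpath length = 63.2 cm³ / 0.0896 mm² = 63200 / 0.0896 = 705357.1 mm.
Time extruding = 705357.1 / 119, so 5927.4 s.
Converting: 5927.4 s = 1.65 hours.

1.65 hours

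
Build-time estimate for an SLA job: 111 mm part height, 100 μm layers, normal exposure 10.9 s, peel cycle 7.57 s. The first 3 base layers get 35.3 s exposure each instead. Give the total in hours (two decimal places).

5.72 hours

Number of layers: 111 / 0.1 → 1110 (rounded up).
Burn-in layers = 3 × (35.3 + 7.57), so 128.61 s.
Regular layers: 1107 × (10.9 + 7.57) → 20446.29 s.
Sum: 128.61 + 20446.29 = 20574.9 s → 5.72 hours.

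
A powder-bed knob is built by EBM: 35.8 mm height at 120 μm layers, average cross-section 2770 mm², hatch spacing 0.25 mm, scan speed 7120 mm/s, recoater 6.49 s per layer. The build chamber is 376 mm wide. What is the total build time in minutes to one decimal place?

40.1 minutes

Layers = ⌈35.8/0.12⌉ = 299.
Scan path per layer: 2770 / 0.25 → 11080 mm.
Per-layer scan time: 11080 / 7120 → 1.5562 s.
Time per layer: 1.5562 + 6.49 → 8.0462 s.
Total: 299 × 8.0462 s = 2405.8138 s → 40.1 minutes.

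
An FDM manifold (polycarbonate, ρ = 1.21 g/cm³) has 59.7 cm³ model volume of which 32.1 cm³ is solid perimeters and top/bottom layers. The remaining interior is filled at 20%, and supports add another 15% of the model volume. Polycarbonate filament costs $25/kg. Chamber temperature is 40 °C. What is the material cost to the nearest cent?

$1.41

Interior volume = 59.7 − 32.1 = 27.6 cm³.
Infill volume = 0.20 × 27.6, so 5.52 cm³.
Support: 0.15 × 59.7 → 8.955 cm³.
Total extruded = 32.1 + 5.52 + 8.955, so 46.575 cm³.
Mass = 46.575 × 1.21 = 56.35575 g.
At $25/kg: 56.35575/1000 × 25 = $1.41.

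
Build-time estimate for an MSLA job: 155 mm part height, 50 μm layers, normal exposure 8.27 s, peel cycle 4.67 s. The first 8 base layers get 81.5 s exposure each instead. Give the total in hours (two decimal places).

11.31 hours

Number of layers: 155 / 0.05 → 3100 (rounded up).
Base layers = 8 × (81.5 + 4.67), so 689.36 s.
Normal layers = 3092 × (8.27 + 4.67) = 40010.48 s.
Sum: 689.36 + 40010.48 = 40699.84 s → 11.31 hours.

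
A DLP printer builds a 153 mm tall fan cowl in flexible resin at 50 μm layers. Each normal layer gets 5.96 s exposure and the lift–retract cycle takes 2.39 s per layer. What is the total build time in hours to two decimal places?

Layers = ⌈153/0.05⌉ = 3060.
Per-layer time: 5.96 + 2.39 → 8.35 s.
Build time: 3060 × 8.35 s = 25551 s, i.e. 7.10 hours.

7.10 hours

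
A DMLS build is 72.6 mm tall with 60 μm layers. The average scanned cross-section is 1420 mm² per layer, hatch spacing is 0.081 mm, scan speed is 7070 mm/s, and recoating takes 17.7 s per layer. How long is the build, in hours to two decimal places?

6.78 hours

Number of layers: 72.6 / 0.06 → 1210 (rounded up).
Per-layer scan distance = 1420 / 0.081, so 17530.9 mm.
Laser time per layer = 17530.9 / 7070 = 2.4796 s.
Layer cycle = 2.4796 + 17.7 = 20.1796 s.
Total: 1210 × 20.1796 s = 24417.316 s → 6.78 hours.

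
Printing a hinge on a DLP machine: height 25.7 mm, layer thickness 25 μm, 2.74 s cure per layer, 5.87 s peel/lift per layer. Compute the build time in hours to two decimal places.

Layer count = ceil(25.7 / 0.025) = 1028.
Cycle time = 2.74 + 5.87 = 8.61 s.
Total = 1028 × 8.61 = 8851.08 s = 2.46 hours.

2.46 hours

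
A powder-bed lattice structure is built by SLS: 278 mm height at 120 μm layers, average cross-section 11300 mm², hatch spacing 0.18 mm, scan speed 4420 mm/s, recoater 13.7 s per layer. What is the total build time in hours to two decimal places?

Layers = ⌈278/0.12⌉ = 2317.
Per-layer scan distance: 11300 / 0.18 → 62777.8 mm.
Per-layer scan time = 62777.8 / 4420 = 14.2031 s.
Time per layer = 14.2031 + 13.7, so 27.9031 s.
Build time = 2317 × 27.9031 = 64651.4827 s = 17.96 hours.

17.96 hours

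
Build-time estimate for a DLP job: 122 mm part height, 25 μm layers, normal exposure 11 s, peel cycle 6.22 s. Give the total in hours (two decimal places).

23.34 hours

Number of layers: 122 / 0.025 → 4880 (rounded up).
Cycle time = 11 + 6.22, so 17.22 s.
Total = 4880 × 17.22 = 84033.6 s = 23.34 hours.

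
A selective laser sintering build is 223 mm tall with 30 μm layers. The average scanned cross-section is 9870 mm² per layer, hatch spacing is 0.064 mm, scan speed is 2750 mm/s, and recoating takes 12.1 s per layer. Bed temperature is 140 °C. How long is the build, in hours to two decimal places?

Layer count = ceil(223 / 0.03) = 7434.
Per-layer scan distance: 9870 / 0.064 → 154218.8 mm.
Scan time per layer = 154218.8 / 2750 = 56.0796 s.
Layer cycle = 56.0796 + 12.1, so 68.1796 s.
Build time = 7434 × 68.1796 = 506847.1464 s = 140.79 hours.

140.79 hours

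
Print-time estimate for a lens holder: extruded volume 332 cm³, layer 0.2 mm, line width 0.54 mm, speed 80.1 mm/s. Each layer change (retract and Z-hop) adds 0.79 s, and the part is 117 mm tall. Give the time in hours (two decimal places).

Line area = 0.2 × 0.54, so 0.108 mm².
Total extruded path = 332000/0.108 = 3074074.1 mm.
Extrusion time = 3074074.1 / 80.1 = 38378 s.
Layers = ⌈117/0.2⌉ = 585.
Non-print overhead = 585 × 0.79, so 462.15 s.
Altogether 38378 + 462.15 = 38840.15 s, i.e. 10.79 hours.

10.79 hours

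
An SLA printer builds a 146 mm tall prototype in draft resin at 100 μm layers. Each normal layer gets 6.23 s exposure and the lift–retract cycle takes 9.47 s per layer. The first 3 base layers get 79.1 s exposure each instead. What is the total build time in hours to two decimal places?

6.43 hours

Number of layers: 146 / 0.1 → 1460 (rounded up).
Bottom layers = 3 × (79.1 + 9.47), so 265.71 s.
Normal layers = 1457 × (6.23 + 9.47), so 22874.9 s.
Total = 265.71 + 22874.9 = 23140.61 s = 6.43 hours.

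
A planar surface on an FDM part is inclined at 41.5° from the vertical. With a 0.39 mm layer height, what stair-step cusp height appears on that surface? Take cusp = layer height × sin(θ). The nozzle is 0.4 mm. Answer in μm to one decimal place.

258.4 μm

sin(41.5°) = 0.6626, so cusp = 0.39 × 0.6626 = 0.258414 mm → 258.4 μm.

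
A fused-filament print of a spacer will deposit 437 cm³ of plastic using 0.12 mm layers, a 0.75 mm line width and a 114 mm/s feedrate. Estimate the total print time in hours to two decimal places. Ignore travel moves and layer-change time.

11.83 hours

Bead cross-section = 0.12 × 0.75, so 0.09 mm².
Total extruded path = 437000/0.09 = 4855555.6 mm.
Print-move time: 4855555.6 / 114 → 42592.6 s.
In the requested units: 42592.6 s = 11.83 hours.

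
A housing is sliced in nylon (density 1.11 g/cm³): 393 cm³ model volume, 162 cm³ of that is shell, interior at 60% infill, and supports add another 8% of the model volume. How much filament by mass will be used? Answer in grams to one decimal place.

368.6 g

Volume inside the shell = 393 − 162, so 231 cm³.
Infill deposited = 0.60 × 231 = 138.6 cm³.
Support = 0.08 × 393 = 31.44 cm³.
Total printed volume: 162 + 138.6 + 31.44 → 332.04 cm³.
Mass: 332.04 × 1.11 → 368.5644 g.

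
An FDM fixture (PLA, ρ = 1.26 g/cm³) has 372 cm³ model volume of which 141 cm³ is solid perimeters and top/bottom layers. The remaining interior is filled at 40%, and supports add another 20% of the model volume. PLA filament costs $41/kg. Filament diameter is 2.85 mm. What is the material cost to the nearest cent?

Interior volume = 372 − 141, so 231 cm³.
Deposited infill = 0.40 × 231, so 92.4 cm³.
Support = 0.20 × 372 = 74.4 cm³.
Total printed volume = 141 + 92.4 + 74.4, so 307.8 cm³.
Mass: 307.8 × 1.26 → 387.828 g.
At $41/kg: 387.828/1000 × 41 = $15.90.

$15.90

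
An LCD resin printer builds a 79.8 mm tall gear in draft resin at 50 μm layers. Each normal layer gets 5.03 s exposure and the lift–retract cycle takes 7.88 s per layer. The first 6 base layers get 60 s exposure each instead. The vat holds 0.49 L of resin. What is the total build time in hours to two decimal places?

5.82 hours

Number of layers: 79.8 / 0.05 → 1596 (rounded up).
Base layers = 6 × (60 + 7.88), so 407.28 s.
Remaining layers = 1590 × (5.03 + 7.88), so 20526.9 s.
Total = 407.28 + 20526.9 = 20934.18 s = 5.82 hours.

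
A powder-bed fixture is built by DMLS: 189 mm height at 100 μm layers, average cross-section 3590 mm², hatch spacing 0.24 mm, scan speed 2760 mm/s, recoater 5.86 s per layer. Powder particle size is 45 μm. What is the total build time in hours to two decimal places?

Layers = ⌈189/0.1⌉ = 1890.
Scan path per layer = 3590 / 0.24 = 14958.3 mm.
Laser time per layer = 14958.3 / 2760 = 5.4197 s.
Layer cycle = 5.4197 + 5.86, so 11.2797 s.
Build time = 1890 × 11.2797 = 21318.633 s = 5.92 hours.

5.92 hours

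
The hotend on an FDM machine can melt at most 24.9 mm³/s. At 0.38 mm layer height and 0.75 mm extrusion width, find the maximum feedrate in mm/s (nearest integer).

87 mm/s

Bead cross-section = 0.38 × 0.75 = 0.285 mm².
Max speed = 24.9 / 0.285 = 87.37 ≈ 87 mm/s.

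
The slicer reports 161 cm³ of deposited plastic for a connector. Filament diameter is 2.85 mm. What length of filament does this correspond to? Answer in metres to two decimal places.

Filament cross-section = π × (2.85/2)² = 6.3794 mm².
L = 161000 mm³ / 6.3794 mm² = 25237.48 mm, i.e. 25.24 m.

25.24 m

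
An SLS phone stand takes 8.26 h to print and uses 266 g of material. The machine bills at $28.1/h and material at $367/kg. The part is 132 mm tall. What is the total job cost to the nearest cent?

Machine cost = 28.1 × 8.26, so $232.106.
Material charge: 367 × 266/1000 → $97.622.
Job cost: 232.106 + 97.622 = 329.728 ≈ $329.73.

$329.73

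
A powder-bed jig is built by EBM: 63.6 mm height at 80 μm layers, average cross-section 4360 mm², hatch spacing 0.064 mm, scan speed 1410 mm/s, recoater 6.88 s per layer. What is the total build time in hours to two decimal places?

12.19 hours

Layer count = ceil(63.6 / 0.08) = 795.
Scan path per layer = 4360 / 0.064 = 68125 mm.
Per-layer scan time: 68125 / 1410 → 48.3156 s.
Layer cycle: 48.3156 + 6.88 → 55.1956 s.
Total: 795 × 55.1956 s = 43880.502 s → 12.19 hours.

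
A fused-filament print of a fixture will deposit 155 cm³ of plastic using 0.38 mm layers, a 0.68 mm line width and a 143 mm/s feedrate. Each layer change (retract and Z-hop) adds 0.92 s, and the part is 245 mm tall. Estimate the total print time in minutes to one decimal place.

79.8 minutes

Line area: 0.38 × 0.68 → 0.2584 mm².
Path length: 155000 mm³ / 0.2584 mm² → 599845.2 mm.
Extrusion time = 599845.2 / 143 = 4194.7 s.
Layers = ⌈245/0.38⌉ = 645.
Non-print overhead = 645 × 0.92, so 593.4 s.
Total = 4194.7 + 593.4 = 4788.1 s = 79.8 minutes.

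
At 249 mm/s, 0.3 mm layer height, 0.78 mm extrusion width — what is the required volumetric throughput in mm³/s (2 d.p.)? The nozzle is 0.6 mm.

58.27

Extrusion cross-section = 0.3 × 0.78, so 0.234 mm².
Q = v·A = 249 × 0.234 = 58.27 mm³/s.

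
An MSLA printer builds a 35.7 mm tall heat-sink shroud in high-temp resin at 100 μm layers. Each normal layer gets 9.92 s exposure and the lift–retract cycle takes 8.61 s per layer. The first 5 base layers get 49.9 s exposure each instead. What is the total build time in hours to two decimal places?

Layers = ⌈35.7/0.1⌉ = 357.
Bottom layers: 5 × (49.9 + 8.61) → 292.55 s.
Remaining layers: 352 × (9.92 + 8.61) → 6522.56 s.
Total = 292.55 + 6522.56 = 6815.11 s = 1.89 hours.

1.89 hours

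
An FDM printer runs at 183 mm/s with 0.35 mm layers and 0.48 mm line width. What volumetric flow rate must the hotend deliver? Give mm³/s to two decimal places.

Extrusion cross-section: 0.35 × 0.48 → 0.168 mm².
Q = v·A = 183 × 0.168 = 30.74 mm³/s.

30.74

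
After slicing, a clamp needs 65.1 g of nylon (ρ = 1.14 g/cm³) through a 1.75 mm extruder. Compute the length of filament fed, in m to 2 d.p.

23.74 m

Extruded volume: 65.1/1.14 = 57.1053 cm³ (57105.3 mm³).
A = π r² = π × 0.875² = 2.4053 mm².
L = V/A = 57105.3/2.4053 = 23741.45 mm → 23.74 m.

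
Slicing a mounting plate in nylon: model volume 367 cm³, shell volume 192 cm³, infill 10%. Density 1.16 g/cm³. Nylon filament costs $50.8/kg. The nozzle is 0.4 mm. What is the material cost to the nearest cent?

Interior volume = 367 − 192, so 175 cm³.
Deposited infill = 0.10 × 175 = 17.5 cm³.
Total extruded: 192 + 17.5 → 209.5 cm³.
Mass: 209.5 × 1.16 → 243.02 g.
Cost = 243.02 g / 1000 × $50.8/kg = $12.35.

$12.35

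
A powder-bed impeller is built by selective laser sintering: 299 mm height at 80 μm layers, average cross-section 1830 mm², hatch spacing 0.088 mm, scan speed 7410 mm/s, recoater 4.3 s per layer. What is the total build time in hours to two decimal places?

Number of layers: 299 / 0.08 → 3738 (rounded up).
Hatch length per layer: 1830 / 0.088 → 20795.5 mm.
Scan time per layer = 20795.5 / 7410, so 2.8064 s.
Layer cycle = 2.8064 + 4.3 = 7.1064 s.
3738 layers × 7.1064 s/layer = 26563.7232 s, i.e. 7.38 hours.

7.38 hours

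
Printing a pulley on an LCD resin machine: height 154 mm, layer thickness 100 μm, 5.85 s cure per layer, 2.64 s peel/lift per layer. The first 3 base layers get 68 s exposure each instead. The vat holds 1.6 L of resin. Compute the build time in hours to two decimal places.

Layer count = ceil(154 / 0.1) = 1540.
Bottom layers: 3 × (68 + 2.64) → 211.92 s.
Regular layers = 1537 × (5.85 + 2.64) = 13049.13 s.
Total = 211.92 + 13049.13 = 13261.05 s = 3.68 hours.

3.68 hours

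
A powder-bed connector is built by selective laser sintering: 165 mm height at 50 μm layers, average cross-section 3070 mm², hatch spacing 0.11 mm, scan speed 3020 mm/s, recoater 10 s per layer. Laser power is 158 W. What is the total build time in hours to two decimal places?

17.64 hours

Layers = ⌈165/0.05⌉ = 3300.
Scan path per layer = 3070 / 0.11 = 27909.1 mm.
Laser time per layer = 27909.1 / 3020, so 9.2414 s.
Layer cycle: 9.2414 + 10 → 19.2414 s.
Total: 3300 × 19.2414 s = 63496.62 s → 17.64 hours.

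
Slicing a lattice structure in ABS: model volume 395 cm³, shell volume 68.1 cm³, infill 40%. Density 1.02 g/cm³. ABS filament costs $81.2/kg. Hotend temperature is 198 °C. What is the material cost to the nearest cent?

$16.47

Volume inside the shell = 395 − 68.1 = 326.9 cm³.
Deposited infill = 0.40 × 326.9 = 130.76 cm³.
Total printed volume: 68.1 + 130.76 → 198.86 cm³.
Mass = 198.86 × 1.02, so 202.8372 g.
Cost = 202.8372 g / 1000 × $81.2/kg = $16.47.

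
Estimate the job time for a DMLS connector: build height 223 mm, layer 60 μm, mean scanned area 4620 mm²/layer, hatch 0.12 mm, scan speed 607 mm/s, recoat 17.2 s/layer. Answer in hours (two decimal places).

Layers = ⌈223/0.06⌉ = 3717.
Scan path per layer: 4620 / 0.12 → 38500 mm.
Scan time per layer: 38500 / 607 → 63.4267 s.
Layer cycle = 63.4267 + 17.2, so 80.6267 s.
3717 layers × 80.6267 s/layer = 299689.4439 s, i.e. 83.25 hours.

83.25 hours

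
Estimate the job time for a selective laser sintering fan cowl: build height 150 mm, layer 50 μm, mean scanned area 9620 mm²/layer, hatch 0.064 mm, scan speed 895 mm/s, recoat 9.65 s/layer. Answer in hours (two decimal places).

Layers = ⌈150/0.05⌉ = 3000.
Scan path per layer = 9620 / 0.064 = 150312.5 mm.
Per-layer scan time = 150312.5 / 895, so 167.9469 s.
Time per layer = 167.9469 + 9.65 = 177.5969 s.
Total: 3000 × 177.5969 s = 532790.7 s → 148.00 hours.

148.00 hours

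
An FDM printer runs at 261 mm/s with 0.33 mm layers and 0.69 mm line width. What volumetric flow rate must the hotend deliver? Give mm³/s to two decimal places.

59.43

A = 0.33 × 0.69 = 0.2277 mm².
Volumetric flow = 261 × 0.2277 = 59.43 mm³/s.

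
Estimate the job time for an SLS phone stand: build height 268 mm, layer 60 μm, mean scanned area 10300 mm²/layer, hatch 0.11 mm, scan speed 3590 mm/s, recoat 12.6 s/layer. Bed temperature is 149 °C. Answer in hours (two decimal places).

Layer count = ceil(268 / 0.06) = 4467.
Per-layer scan distance = 10300 / 0.11 = 93636.4 mm.
Per-layer scan time = 93636.4 / 3590, so 26.0826 s.
Time per layer = 26.0826 + 12.6, so 38.6826 s.
4467 layers × 38.6826 s/layer = 172795.1742 s, i.e. 48.00 hours.

48.00 hours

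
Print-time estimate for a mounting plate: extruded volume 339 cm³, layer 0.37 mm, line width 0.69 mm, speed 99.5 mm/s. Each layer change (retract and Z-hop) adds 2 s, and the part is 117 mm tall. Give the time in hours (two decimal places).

Line area: 0.37 × 0.69 → 0.2553 mm².
Total extruded path = 339000/0.2553 = 1327849.6 mm.
Time extruding: 1327849.6 / 99.5 → 13345.2 s.
Layer count = ceil(117 / 0.37) = 317.
Non-print overhead: 317 × 2 → 634 s.
Altogether 13345.2 + 634 = 13979.2 s, i.e. 3.88 hours.

3.88 hours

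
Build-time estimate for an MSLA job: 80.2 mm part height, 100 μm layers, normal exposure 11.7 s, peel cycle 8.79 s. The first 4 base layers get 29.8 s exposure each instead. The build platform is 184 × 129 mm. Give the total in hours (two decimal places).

4.58 hours

Number of layers: 80.2 / 0.1 → 802 (rounded up).
Base layers = 4 × (29.8 + 8.79), so 154.36 s.
Normal layers = 798 × (11.7 + 8.79) = 16351.02 s.
Sum: 154.36 + 16351.02 = 16505.38 s → 4.58 hours.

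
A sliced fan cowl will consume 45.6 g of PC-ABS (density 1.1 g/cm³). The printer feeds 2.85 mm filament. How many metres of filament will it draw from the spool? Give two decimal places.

Volume = 45.6 g / 1.1 g·cm⁻³ = 41.4545 cm³ = 41454.5 mm³.
Cross-section of 2.85 mm filament: π·(2.85/2)² = 6.3794 mm².
Length = 41454.5 / 6.3794 = 6498.18 mm = 6.50 m.

6.50 m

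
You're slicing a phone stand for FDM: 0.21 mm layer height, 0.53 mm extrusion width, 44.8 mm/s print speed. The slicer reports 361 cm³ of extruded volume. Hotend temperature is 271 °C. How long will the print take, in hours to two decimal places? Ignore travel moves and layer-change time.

20.11 hours

Line area: 0.21 × 0.53 → 0.1113 mm².
Toolpath length = 361 cm³ / 0.1113 mm² = 361000 / 0.1113 = 3243486.1 mm.
Print-move time = 3243486.1 / 44.8, so 72399.2 s.
In the requested units: 72399.2 s = 20.11 hours.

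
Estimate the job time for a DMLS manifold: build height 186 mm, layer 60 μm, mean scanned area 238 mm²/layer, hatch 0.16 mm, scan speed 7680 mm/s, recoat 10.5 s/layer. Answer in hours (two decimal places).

9.21 hours

Layer count = ceil(186 / 0.06) = 3100.
Scan path per layer = 238 / 0.16 = 1487.5 mm.
Laser time per layer = 1487.5 / 7680, so 0.1937 s.
Time per layer = 0.1937 + 10.5, so 10.6937 s.
Build time = 3100 × 10.6937 = 33150.47 s = 9.21 hours.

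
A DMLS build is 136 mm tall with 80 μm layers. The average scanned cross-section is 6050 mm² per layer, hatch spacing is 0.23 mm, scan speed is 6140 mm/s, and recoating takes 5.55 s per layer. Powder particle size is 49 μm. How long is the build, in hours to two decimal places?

Number of layers: 136 / 0.08 → 1700 (rounded up).
Hatch length per layer: 6050 / 0.23 → 26304.3 mm.
Laser time per layer: 26304.3 / 6140 → 4.2841 s.
Layer cycle: 4.2841 + 5.55 → 9.8341 s.
Build time = 1700 × 9.8341 = 16717.97 s = 4.64 hours.

4.64 hours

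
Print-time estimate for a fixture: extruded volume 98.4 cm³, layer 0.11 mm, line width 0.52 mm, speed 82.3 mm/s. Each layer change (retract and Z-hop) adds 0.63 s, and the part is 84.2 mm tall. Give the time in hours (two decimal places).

Extrusion cross-section: 0.11 × 0.52 → 0.0572 mm².
Total extruded path = 98400/0.0572 = 1720279.7 mm.
Print-move time: 1720279.7 / 82.3 → 20902.5 s.
Number of layers: 84.2 / 0.11 → 766 (rounded up).
Z-hop total: 766 × 0.63 → 482.58 s.
Altogether 20902.5 + 482.58 = 21385.08 s, i.e. 5.94 hours.

5.94 hours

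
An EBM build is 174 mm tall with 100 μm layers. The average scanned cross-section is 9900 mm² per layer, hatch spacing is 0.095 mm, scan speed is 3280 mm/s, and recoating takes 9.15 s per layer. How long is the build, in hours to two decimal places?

Number of layers: 174 / 0.1 → 1740 (rounded up).
Per-layer scan distance = 9900 / 0.095, so 104210.5 mm.
Per-layer scan time = 104210.5 / 3280, so 31.7715 s.
Layer cycle = 31.7715 + 9.15, so 40.9215 s.
Total: 1740 × 40.9215 s = 71203.41 s → 19.78 hours.

19.78 hours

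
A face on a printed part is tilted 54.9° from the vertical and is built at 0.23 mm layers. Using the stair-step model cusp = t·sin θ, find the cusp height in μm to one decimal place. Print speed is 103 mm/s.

sin(54.9°) = 0.8181, so cusp = 0.23 × 0.8181 = 0.188163 mm → 188.2 μm.

188.2 μm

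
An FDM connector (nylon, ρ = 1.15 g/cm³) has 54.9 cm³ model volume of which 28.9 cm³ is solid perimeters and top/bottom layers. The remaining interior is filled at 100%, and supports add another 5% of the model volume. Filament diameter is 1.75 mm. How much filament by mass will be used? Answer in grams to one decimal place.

Interior volume = 54.9 − 28.9 = 26 cm³.
Infill deposited = 1.00 × 26 = 26 cm³.
Support: 0.05 × 54.9 → 2.745 cm³.
Total extruded: 28.9 + 26 + 2.745 → 57.645 cm³.
Mass: 57.645 × 1.15 → 66.29175 g.

66.3 g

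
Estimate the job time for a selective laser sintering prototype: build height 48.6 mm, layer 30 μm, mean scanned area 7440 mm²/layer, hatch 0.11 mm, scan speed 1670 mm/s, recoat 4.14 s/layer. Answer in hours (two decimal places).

Number of layers: 48.6 / 0.03 → 1620 (rounded up).
Hatch length per layer: 7440 / 0.11 → 67636.4 mm.
Laser time per layer: 67636.4 / 1670 → 40.5008 s.
Layer cycle = 40.5008 + 4.14, so 44.6408 s.
Total: 1620 × 44.6408 s = 72318.096 s → 20.09 hours.

20.09 hours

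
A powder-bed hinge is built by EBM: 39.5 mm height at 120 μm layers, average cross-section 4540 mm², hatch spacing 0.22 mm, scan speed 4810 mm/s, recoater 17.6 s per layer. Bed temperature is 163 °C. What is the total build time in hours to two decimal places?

Layers = ⌈39.5/0.12⌉ = 330.
Hatch length per layer: 4540 / 0.22 → 20636.4 mm.
Scan time per layer: 20636.4 / 4810 → 4.2903 s.
Time per layer: 4.2903 + 17.6 → 21.8903 s.
Total: 330 × 21.8903 s = 7223.799 s → 2.01 hours.

2.01 hours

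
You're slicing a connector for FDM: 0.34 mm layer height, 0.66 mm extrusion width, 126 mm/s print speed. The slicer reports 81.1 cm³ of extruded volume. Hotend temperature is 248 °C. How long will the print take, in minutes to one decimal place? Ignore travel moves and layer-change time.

47.8 minutes

Extrusion cross-section = 0.34 × 0.66, so 0.2244 mm².
Total extruded path = 81100/0.2244 = 361408.2 mm.
Print-move time = 361408.2 / 126 = 2868.3 s.
That's 2868.3 s → 47.8 minutes.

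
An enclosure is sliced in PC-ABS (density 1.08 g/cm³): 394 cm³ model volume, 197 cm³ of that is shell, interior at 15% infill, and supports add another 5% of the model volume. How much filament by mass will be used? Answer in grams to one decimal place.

Volume inside the shell = 394 − 197, so 197 cm³.
Infill volume: 0.15 × 197 → 29.55 cm³.
Support = 0.05 × 394, so 19.7 cm³.
Total extruded: 197 + 29.55 + 19.7 → 246.25 cm³.
Mass = 246.25 × 1.08, so 265.95 g.

266.0 g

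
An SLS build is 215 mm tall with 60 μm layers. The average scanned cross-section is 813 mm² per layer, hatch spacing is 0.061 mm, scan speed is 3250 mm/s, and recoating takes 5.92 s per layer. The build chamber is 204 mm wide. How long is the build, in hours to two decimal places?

Layers = ⌈215/0.06⌉ = 3584.
Hatch length per layer = 813 / 0.061, so 13327.9 mm.
Per-layer scan time: 13327.9 / 3250 → 4.1009 s.
Layer cycle: 4.1009 + 5.92 → 10.0209 s.
Build time = 3584 × 10.0209 = 35914.9056 s = 9.98 hours.

9.98 hours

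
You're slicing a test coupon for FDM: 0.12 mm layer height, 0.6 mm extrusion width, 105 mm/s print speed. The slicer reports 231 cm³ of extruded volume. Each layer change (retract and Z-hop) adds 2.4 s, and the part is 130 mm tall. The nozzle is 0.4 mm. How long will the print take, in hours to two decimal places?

9.21 hours

Line area = 0.12 × 0.6, so 0.072 mm².
Toolpath length = 231 cm³ / 0.072 mm² = 231000 / 0.072 = 3208333.3 mm.
Time extruding = 3208333.3 / 105, so 30555.6 s.
Layers = ⌈130/0.12⌉ = 1084.
Layer-change overhead = 1084 × 2.4 = 2601.6 s.
Total = 30555.6 + 2601.6 = 33157.2 s = 9.21 hours.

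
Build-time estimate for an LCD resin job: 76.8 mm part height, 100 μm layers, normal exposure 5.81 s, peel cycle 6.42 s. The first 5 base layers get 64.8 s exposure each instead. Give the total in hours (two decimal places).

Layer count = ceil(76.8 / 0.1) = 768.
Base layers: 5 × (64.8 + 6.42) → 356.1 s.
Regular layers = 763 × (5.81 + 6.42) = 9331.49 s.
Total = 356.1 + 9331.49 = 9687.59 s = 2.69 hours.

2.69 hours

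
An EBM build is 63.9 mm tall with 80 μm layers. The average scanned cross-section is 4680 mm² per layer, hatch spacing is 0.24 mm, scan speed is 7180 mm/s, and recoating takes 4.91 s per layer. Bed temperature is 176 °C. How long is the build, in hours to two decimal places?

Layers = ⌈63.9/0.08⌉ = 799.
Scan path per layer: 4680 / 0.24 → 19500 mm.
Scan time per layer = 19500 / 7180, so 2.7159 s.
Time per layer = 2.7159 + 4.91 = 7.6259 s.
799 layers × 7.6259 s/layer = 6093.0941 s, i.e. 1.69 hours.

1.69 hours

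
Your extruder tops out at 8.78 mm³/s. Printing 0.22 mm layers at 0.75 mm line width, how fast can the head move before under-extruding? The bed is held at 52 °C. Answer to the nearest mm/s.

53 mm/s

Extrusion cross-section = 0.22 × 0.75, so 0.165 mm².
Max speed = 8.78 / 0.165 = 53.21 ≈ 53 mm/s.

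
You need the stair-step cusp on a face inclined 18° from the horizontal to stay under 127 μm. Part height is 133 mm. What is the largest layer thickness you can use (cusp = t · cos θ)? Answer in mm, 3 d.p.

Layer height = cusp / cos(18°) = 0.127 / 0.9511 = 0.134 mm.

0.134 mm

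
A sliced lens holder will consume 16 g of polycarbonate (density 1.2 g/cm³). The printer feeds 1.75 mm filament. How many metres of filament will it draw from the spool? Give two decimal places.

Volume = 16 g / 1.2 g·cm⁻³ = 13.3333 cm³ = 13333.3 mm³.
Cross-section of 1.75 mm filament: π·(1.75/2)² = 2.4053 mm².
L = V/A = 13333.3/2.4053 = 5543.3 mm → 5.54 m.

5.54 m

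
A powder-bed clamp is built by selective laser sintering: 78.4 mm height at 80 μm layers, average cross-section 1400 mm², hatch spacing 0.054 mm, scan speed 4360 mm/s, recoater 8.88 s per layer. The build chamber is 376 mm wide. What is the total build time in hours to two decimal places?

4.04 hours

Number of layers: 78.4 / 0.08 → 980 (rounded up).
Hatch length per layer: 1400 / 0.054 → 25925.9 mm.
Scan time per layer: 25925.9 / 4360 → 5.9463 s.
Layer cycle = 5.9463 + 8.88, so 14.8263 s.
980 layers × 14.8263 s/layer = 14529.774 s, i.e. 4.04 hours.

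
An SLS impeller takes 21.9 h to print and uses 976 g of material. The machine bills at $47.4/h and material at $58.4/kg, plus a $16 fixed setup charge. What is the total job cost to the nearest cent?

Machine-time cost: 47.4 × 21.9 → $1038.06.
Feedstock cost: 58.4 × 976/1000 → $56.9984.
Total = 1038.06 + 56.9984 + 16 = 1111.0584 ≈ $1111.06.

$1111.06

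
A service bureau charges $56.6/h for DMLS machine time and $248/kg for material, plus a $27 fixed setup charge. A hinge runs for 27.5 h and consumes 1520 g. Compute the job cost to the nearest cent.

Machine-time cost: 56.6 × 27.5 → $1556.50.
Material charge = 248 × 1520/1000, so $376.96.
Adding setup: 1556.50 + 376.96 + 27 → $1960.46.

$1960.46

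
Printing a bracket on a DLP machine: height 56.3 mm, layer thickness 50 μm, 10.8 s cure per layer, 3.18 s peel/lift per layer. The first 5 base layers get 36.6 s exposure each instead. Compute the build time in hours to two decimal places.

Number of layers: 56.3 / 0.05 → 1126 (rounded up).
Bottom layers: 5 × (36.6 + 3.18) → 198.9 s.
Normal layers: 1121 × (10.8 + 3.18) → 15671.58 s.
Sum: 198.9 + 15671.58 = 15870.48 s → 4.41 hours.

4.41 hours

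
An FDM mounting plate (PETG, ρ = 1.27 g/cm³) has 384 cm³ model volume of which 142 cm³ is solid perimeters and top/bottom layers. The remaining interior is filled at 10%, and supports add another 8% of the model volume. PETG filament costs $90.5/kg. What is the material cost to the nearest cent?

Volume inside the shell = 384 − 142, so 242 cm³.
Infill volume = 0.10 × 242 = 24.2 cm³.
Support = 0.08 × 384, so 30.72 cm³.
Deposited volume = 142 + 24.2 + 30.72 = 196.92 cm³.
Mass: 196.92 × 1.27 → 250.0884 g.
Cost = 250.0884 g / 1000 × $90.5/kg = $22.63.

$22.63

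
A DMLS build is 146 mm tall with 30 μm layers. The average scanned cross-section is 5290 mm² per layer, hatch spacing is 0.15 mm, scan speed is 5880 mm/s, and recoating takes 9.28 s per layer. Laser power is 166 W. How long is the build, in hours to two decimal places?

Number of layers: 146 / 0.03 → 4867 (rounded up).
Scan path per layer: 5290 / 0.15 → 35266.7 mm.
Scan time per layer = 35266.7 / 5880 = 5.9977 s.
Per-layer time: 5.9977 + 9.28 → 15.2777 s.
4867 layers × 15.2777 s/layer = 74356.5659 s, i.e. 20.65 hours.

20.65 hours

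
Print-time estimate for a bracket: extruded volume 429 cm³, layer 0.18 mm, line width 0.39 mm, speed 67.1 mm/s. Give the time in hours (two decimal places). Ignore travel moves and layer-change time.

Extrusion cross-section = 0.18 × 0.39 = 0.0702 mm².
Toolpath length = 429 cm³ / 0.0702 mm² = 429000 / 0.0702 = 6111111.1 mm.
Print-move time: 6111111.1 / 67.1 → 91074.7 s.
That's 91074.7 s → 25.30 hours.

25.30 hours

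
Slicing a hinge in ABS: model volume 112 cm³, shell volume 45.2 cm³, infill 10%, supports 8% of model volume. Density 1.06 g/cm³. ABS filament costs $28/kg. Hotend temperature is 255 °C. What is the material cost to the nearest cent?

Interior volume: 112 − 45.2 → 66.8 cm³.
Infill volume: 0.10 × 66.8 → 6.68 cm³.
Support = 0.08 × 112, so 8.96 cm³.
Total printed volume: 45.2 + 6.68 + 8.96 → 60.84 cm³.
Mass: 60.84 × 1.06 → 64.4904 g.
Cost = 64.4904 g / 1000 × $28/kg = $1.81.

$1.81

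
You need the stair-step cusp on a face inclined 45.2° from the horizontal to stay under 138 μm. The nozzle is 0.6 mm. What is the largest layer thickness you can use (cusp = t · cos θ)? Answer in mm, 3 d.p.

cos(45.2°) = 0.7046; t_max = 0.138/0.7046 = 0.196 mm.

0.196 mm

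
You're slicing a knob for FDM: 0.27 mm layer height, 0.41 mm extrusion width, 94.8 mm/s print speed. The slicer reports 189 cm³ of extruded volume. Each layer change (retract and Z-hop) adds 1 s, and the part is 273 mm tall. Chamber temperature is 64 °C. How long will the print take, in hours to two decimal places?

5.28 hours

Extrusion cross-section: 0.27 × 0.41 → 0.1107 mm².
Toolpath length = 189 cm³ / 0.1107 mm² = 189000 / 0.1107 = 1707317.1 mm.
Print-move time: 1707317.1 / 94.8 → 18009.7 s.
Layer count = ceil(273 / 0.27) = 1012.
Z-hop total = 1012 × 1 = 1012 s.
Total = 18009.7 + 1012 = 19021.7 s = 5.28 hours.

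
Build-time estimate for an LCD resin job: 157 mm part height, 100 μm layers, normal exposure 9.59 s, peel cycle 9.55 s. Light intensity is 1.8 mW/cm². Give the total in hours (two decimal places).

8.35 hours

Layers = ⌈157/0.1⌉ = 1570.
Cycle time: 9.59 + 9.55 → 19.14 s.
Build time: 1570 × 19.14 s = 30049.8 s, i.e. 8.35 hours.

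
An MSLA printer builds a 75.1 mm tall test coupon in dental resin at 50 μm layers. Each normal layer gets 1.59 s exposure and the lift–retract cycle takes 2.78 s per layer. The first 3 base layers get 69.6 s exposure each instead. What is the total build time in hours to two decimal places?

Layer count = ceil(75.1 / 0.05) = 1502.
Burn-in layers = 3 × (69.6 + 2.78), so 217.14 s.
Regular layers = 1499 × (1.59 + 2.78), so 6550.63 s.
Total = 217.14 + 6550.63 = 6767.77 s = 1.88 hours.

1.88 hours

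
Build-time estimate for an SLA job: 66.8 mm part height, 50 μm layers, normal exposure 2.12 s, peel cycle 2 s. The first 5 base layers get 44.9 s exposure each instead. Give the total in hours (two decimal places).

1.59 hours

Layers = ⌈66.8/0.05⌉ = 1336.
Bottom layers = 5 × (44.9 + 2) = 234.5 s.
Normal layers = 1331 × (2.12 + 2), so 5483.72 s.
Total = 234.5 + 5483.72 = 5718.22 s = 1.59 hours.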